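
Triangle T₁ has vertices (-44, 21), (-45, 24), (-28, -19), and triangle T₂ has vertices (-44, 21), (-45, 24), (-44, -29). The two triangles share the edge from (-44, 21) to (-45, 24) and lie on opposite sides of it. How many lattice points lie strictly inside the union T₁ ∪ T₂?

0

The union is the simple quadrilateral with vertices (-44, 21), (-28, -19), (-45, 24), (-44, -29) in order.
The shoelace formula gives twice the area as |[(-44)·(-19) − (-28)·21] + [(-28)·24 − (-45)·(-19)] + [(-45)·(-29) − (-44)·24] + [(-44)·21 − (-44)·(-29)]| = 58, so the area is 29.
Summing gcd(|Δx|,|Δy|) over the edges gives the boundary count: gcd(16,40) + gcd(17,43) + gcd(1,53) + gcd(0,50) = 8+1+1+50 = 60.
By Pick's theorem I = A − B/2 + 1 = 29 − 60/2 + 1 = 0.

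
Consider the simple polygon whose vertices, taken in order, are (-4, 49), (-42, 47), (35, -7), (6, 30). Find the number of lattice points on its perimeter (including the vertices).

Summing gcd(|Δx|,|Δy|) over the edges gives the boundary count: gcd(38,2) + gcd(77,54) + gcd(29,37) + gcd(10,19) = 2+1+1+1 = 5.

5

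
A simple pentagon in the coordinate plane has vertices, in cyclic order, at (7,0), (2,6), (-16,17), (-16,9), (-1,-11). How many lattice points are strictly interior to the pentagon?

274

The shoelace formula gives twice the area as |[7·6 − 2·0] + [2·17 − (-16)·6] + [(-16)·9 − (-16)·17] + [(-16)·(-11) − (-1)·9] + [(-1)·0 − 7·(-11)]| = 562, so the area is 281.
Along each edge there are gcd(|Δx|,|Δy|)+1 lattice points, so counting each shared vertex once the boundary has gcd(5,6) + gcd(18,11) + gcd(0,8) + gcd(15,20) + gcd(8,11) = 1+1+8+5+1 = 16.
Pick's theorem gives I = A − B/2 + 1 = 281 − 16/2 + 1 = 274.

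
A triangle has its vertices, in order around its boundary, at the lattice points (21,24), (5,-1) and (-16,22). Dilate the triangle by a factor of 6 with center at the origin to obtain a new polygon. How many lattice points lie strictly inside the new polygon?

Using the shoelace formula, 2A = |[21·(-1) − 5·24] + [5·22 − (-16)·(-1)] + [(-16)·24 − 21·22]| = 893, so the area is 893/2.
Along each edge there are gcd(|Δx|,|Δy|)+1 lattice points, so counting each shared vertex once the boundary has gcd(16,25) + gcd(21,23) + gcd(37,2) = 1+1+1 = 3.
Scaling by 6 multiplies the area by 6² = 36 (so the new area is 16074) and multiplies the boundary lattice-point count by 6, giving 18.
By Pick's theorem, the interior count of the dilated polygon is 16074 − 18/2 + 1 = 16066.

16066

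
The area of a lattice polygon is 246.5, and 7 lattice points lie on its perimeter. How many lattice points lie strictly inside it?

244

From Pick's theorem, I = A − B/2 + 1 = 246.5 − 7/2 + 1 = 244.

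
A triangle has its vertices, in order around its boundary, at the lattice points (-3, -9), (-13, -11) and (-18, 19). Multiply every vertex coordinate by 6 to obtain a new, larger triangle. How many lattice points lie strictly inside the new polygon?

5557

By the shoelace formula, twice the signed area is |[(-3)·(-11) − (-13)·(-9)] + [(-13)·19 − (-18)·(-11)] + [(-18)·(-9) − (-3)·19]| = 310, so the area is 155.
Summing gcd(|Δx|,|Δy|) over the edges gives the boundary count: gcd(10,2) + gcd(5,30) + gcd(15,28) = 2+5+1 = 8.
Scaling by 6 multiplies the area by 6² = 36 (so the new area is 5580) and multiplies the boundary lattice-point count by 6, giving 48.
By Pick's theorem, the interior count of the dilated polygon is 5580 − 48/2 + 1 = 5557.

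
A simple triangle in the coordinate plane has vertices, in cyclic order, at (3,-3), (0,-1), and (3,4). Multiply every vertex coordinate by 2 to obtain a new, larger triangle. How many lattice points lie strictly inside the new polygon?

By the shoelace formula, twice the signed area is |[3·(-1) − 0·(-3)] + [0·4 − 3·(-1)] + [3·(-3) − 3·4]| = 21, so the area is 10.5.
Summing gcd(|Δx|,|Δy|) over the edges gives the boundary count: gcd(3,2) + gcd(3,5) + gcd(0,7) = 1+1+7 = 9.
Scaling by 2 multiplies the area by 2² = 4 (so the new area is 42) and multiplies the boundary lattice-point count by 2, giving 18.
By Pick's theorem, the interior count of the dilated polygon is 42 − 18/2 + 1 = 34.

34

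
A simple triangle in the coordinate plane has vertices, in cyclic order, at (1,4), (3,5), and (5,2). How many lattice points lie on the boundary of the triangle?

Summing gcd(|Δx|,|Δy|) over the edges gives the boundary count: gcd(2,1) + gcd(2,3) + gcd(4,2) = 1+1+2 = 4.

4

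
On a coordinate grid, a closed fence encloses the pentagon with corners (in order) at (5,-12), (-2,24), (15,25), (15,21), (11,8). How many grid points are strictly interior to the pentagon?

The shoelace formula gives twice the area as |(5·24 − (-2)·(-12)) + ((-2)·25 − 15·24) + (15·21 − 15·25) + (15·8 − 11·21) + (11·(-12) − 5·8)| = 657, so the area is 657/2.
Along each edge there are gcd(|Δx|,|Δy|)+1 lattice points, so counting each shared vertex once the boundary has gcd(7,36) + gcd(17,1) + gcd(0,4) + gcd(4,13) + gcd(6,20) = 1+1+4+1+2 = 9.
Pick's theorem gives I = A − B/2 + 1 = 657/2 − 9/2 + 1 = 325.

325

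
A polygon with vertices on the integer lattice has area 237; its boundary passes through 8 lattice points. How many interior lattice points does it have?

234

From Pick's theorem, I = A − B/2 + 1 = 237 − 8/2 + 1 = 234.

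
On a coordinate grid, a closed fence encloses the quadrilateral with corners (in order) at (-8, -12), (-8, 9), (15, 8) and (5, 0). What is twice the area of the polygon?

Using the shoelace formula, 2A = |[(-8)·9 − (-8)·(-12)] + [(-8)·8 − 15·9] + [15·0 − 5·8] + [5·(-12) − (-8)·0]| = 467, so the area is 233.5.

467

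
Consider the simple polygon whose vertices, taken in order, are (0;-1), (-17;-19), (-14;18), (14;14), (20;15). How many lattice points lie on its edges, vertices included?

11

Summing gcd(|Δx|,|Δy|) over the edges gives the boundary count: gcd(17,18) + gcd(3,37) + gcd(28,4) + gcd(6,1) + gcd(20,16) = 1+1+4+1+4 = 11.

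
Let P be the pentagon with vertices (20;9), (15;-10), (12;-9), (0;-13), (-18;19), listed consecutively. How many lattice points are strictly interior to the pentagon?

The shoelace formula gives twice the area as |(20·(-10) − 15·9) + (15·(-9) − 12·(-10)) + (12·(-13) − 0·(-9)) + (0·19 − (-18)·(-13)) + ((-18)·9 − 20·19)| = 1282, so the area is 641.
Summing gcd(|Δx|,|Δy|) over the edges gives the boundary count: gcd(5,19) + gcd(3,1) + gcd(12,4) + gcd(18,32) + gcd(38,10) = 1+1+4+2+2 = 10.
By Pick's theorem A = I + B/2 − 1, so I = 641 − 10/2 + 1 = 637.

637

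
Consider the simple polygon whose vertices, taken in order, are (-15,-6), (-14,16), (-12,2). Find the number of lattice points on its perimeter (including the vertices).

4

Summing gcd(|Δx|,|Δy|) over the edges gives the boundary count: gcd(1,22) + gcd(2,14) + gcd(3,8) = 1+2+1 = 4.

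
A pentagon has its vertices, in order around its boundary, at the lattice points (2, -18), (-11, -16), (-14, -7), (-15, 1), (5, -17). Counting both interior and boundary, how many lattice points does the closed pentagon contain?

The shoelace formula gives twice the area as |[2·(-16) − (-11)·(-18)] + [(-11)·(-7) − (-14)·(-16)] + [(-14)·1 − (-15)·(-7)] + [(-15)·(-17) − 5·1] + [5·(-18) − 2·(-17)]| = 302, so the area is 151.
The number of boundary lattice points is Σ gcd(|Δx|,|Δy|) = gcd(13,2) + gcd(3,9) + gcd(1,8) + gcd(20,18) + gcd(3,1) = 1+3+1+2+1 = 8.
Pick's theorem gives I = A − B/2 + 1 = 151 − 8/2 + 1 = 148, so the closed region contains I + B = 148 + 8 = 156 lattice points.

156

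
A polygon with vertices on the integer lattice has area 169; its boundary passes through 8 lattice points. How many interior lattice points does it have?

Pick's theorem A = I + B/2 − 1 rearranges to I = A − B/2 + 1 = 169 − 8/2 + 1 = 166.

166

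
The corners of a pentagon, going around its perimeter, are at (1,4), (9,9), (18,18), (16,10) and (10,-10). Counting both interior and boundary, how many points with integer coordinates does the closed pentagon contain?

Using the shoelace formula, 2A = |(1·9 − 9·4) + (9·18 − 18·9) + (18·10 − 16·18) + (16·(-10) − 10·10) + (10·4 − 1·(-10))| = 345, so the area is 345/2.
Summing gcd(|Δx|,|Δy|) over the edges gives the boundary count: gcd(8,5) + gcd(9,9) + gcd(2,8) + gcd(6,20) + gcd(9,14) = 1+9+2+2+1 = 15.
Pick's theorem gives I = A − B/2 + 1 = 345/2 − 15/2 + 1 = 166, so the closed region contains I + B = 166 + 15 = 181 lattice points.

181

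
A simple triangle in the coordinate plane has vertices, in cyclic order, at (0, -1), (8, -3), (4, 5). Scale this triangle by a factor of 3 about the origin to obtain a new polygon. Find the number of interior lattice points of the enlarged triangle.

241

The shoelace formula gives twice the area as |[0·(-3) − 8·(-1)] + [8·5 − 4·(-3)] + [4·(-1) − 0·5]| = 56, so the area is 28.
Along each edge there are gcd(|Δx|,|Δy|)+1 lattice points, so counting each shared vertex once the boundary has gcd(8,2) + gcd(4,8) + gcd(4,6) = 2+4+2 = 8.
Scaling by 3 multiplies the area by 3² = 9 (so the new area is 252) and multiplies the boundary lattice-point count by 3, giving 24.
By Pick's theorem, the interior count of the dilated polygon is 252 − 24/2 + 1 = 241.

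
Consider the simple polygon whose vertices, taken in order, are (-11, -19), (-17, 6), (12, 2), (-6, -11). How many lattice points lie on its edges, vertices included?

Along each edge there are gcd(|Δx|,|Δy|)+1 lattice points, so counting each shared vertex once the boundary has gcd(6,25) + gcd(29,4) + gcd(18,13) + gcd(5,8) = 1+1+1+1 = 4.

4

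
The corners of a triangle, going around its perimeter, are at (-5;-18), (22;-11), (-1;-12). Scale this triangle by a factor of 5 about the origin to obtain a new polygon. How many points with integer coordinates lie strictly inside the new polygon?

1666

By the shoelace formula, twice the signed area is |[(-5)·(-11) − 22·(-18)] + [22·(-12) − (-1)·(-11)] + [(-1)·(-18) − (-5)·(-12)]| = 134, so the area is 67.
Summing gcd(|Δx|,|Δy|) over the edges gives the boundary count: gcd(27,7) + gcd(23,1) + gcd(4,6) = 1+1+2 = 4.
Scaling by 5 multiplies the area by 5² = 25 (so the new area is 1675) and multiplies the boundary lattice-point count by 5, giving 20.
By Pick's theorem, the interior count of the dilated polygon is 1675 − 20/2 + 1 = 1666.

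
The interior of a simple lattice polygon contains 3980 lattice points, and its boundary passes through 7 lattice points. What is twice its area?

Pick's theorem states A = I + B/2 − 1, so A = 3980 + 7/2 − 1 = 7965/2.
Hence 2A = 7965.

7965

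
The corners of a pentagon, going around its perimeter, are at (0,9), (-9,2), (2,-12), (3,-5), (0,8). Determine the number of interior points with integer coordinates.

116

By the shoelace formula, twice the signed area is |(0·2 − (-9)·9) + ((-9)·(-12) − 2·2) + (2·(-5) − 3·(-12)) + (3·8 − 0·(-5)) + (0·9 − 0·8)| = 235, so the area is 117.5.
Along each edge there are gcd(|Δx|,|Δy|)+1 lattice points, so counting each shared vertex once the boundary has gcd(9,7) + gcd(11,14) + gcd(1,7) + gcd(3,13) + gcd(0,1) = 1+1+1+1+1 = 5.
Pick's theorem gives I = A − B/2 + 1 = 117.5 − 5/2 + 1 = 116.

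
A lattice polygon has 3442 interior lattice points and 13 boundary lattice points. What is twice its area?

6895

Pick's theorem states A = I + B/2 − 1, so A = 3442 + 13/2 − 1 = 6895/2.
Hence 2A = 6895.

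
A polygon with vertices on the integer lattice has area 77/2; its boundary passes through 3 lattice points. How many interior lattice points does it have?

From Pick's theorem, I = A − B/2 + 1 = 77/2 − 3/2 + 1 = 38.

38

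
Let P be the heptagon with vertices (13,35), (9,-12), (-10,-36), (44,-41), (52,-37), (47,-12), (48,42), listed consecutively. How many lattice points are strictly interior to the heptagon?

3182

The shoelace formula gives twice the area as |(13·(-12) − 9·35) + (9·(-36) − (-10)·(-12)) + ((-10)·(-41) − 44·(-36)) + (44·(-37) − 52·(-41)) + (52·(-12) − 47·(-37)) + (47·42 − 48·(-12)) + (48·35 − 13·42)| = 6382, so the area is 3191.
Along each edge there are gcd(|Δx|,|Δy|)+1 lattice points, so counting each shared vertex once the boundary has gcd(4,47) + gcd(19,24) + gcd(54,5) + gcd(8,4) + gcd(5,25) + gcd(1,54) + gcd(35,7) = 1+1+1+4+5+1+7 = 20.
Pick's theorem gives I = A − B/2 + 1 = 3191 − 20/2 + 1 = 3182.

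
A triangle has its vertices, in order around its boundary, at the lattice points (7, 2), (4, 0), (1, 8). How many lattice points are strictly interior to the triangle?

The shoelace formula gives twice the area as |[7·0 − 4·2] + [4·8 − 1·0] + [1·2 − 7·8]| = 30, so the area is 15.
Along each edge there are gcd(|Δx|,|Δy|)+1 lattice points, so counting each shared vertex once the boundary has gcd(3,2) + gcd(3,8) + gcd(6,6) = 1+1+6 = 8.
Pick's theorem gives I = A − B/2 + 1 = 15 − 8/2 + 1 = 12.

12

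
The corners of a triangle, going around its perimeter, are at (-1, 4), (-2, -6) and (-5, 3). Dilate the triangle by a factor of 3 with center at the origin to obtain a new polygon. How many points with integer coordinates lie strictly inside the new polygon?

By the shoelace formula, twice the signed area is |[(-1)·(-6) − (-2)·4] + [(-2)·3 − (-5)·(-6)] + [(-5)·4 − (-1)·3]| = 39, so the area is 19.5.
The number of boundary lattice points is Σ gcd(|Δx|,|Δy|) = gcd(1,10) + gcd(3,9) + gcd(4,1) = 1+3+1 = 5.
Scaling by 3 multiplies the area by 3² = 9 (so the new area is 351/2) and multiplies the boundary lattice-point count by 3, giving 15.
By Pick's theorem, the interior count of the dilated polygon is 351/2 − 15/2 + 1 = 169.

169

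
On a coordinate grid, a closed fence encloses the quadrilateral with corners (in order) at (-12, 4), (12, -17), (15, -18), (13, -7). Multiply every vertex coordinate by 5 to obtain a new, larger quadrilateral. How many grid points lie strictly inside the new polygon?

3636

By the shoelace formula, twice the signed area is |[(-12)·(-17) − 12·4] + [12·(-18) − 15·(-17)] + [15·(-7) − 13·(-18)] + [13·4 − (-12)·(-7)]| = 292, so the area is 146.
Along each edge there are gcd(|Δx|,|Δy|)+1 lattice points, so counting each shared vertex once the boundary has gcd(24,21) + gcd(3,1) + gcd(2,11) + gcd(25,11) = 3+1+1+1 = 6.
Scaling by 5 multiplies the area by 5² = 25 (so the new area is 3650) and multiplies the boundary lattice-point count by 5, giving 30.
By Pick's theorem, the interior count of the dilated polygon is 3650 − 30/2 + 1 = 3636.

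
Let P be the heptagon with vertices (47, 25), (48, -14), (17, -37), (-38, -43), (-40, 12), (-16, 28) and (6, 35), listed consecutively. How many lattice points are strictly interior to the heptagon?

By the shoelace formula, twice the signed area is |[47·(-14) − 48·25] + [48·(-37) − 17·(-14)] + [17·(-43) − (-38)·(-37)] + [(-38)·12 − (-40)·(-43)] + [(-40)·28 − (-16)·12] + [(-16)·35 − 6·28] + [6·25 − 47·35]| = 10860, so the area is 5430.
Along each edge there are gcd(|Δx|,|Δy|)+1 lattice points, so counting each shared vertex once the boundary has gcd(1,39) + gcd(31,23) + gcd(55,6) + gcd(2,55) + gcd(24,16) + gcd(22,7) + gcd(41,10) = 1+1+1+1+8+1+1 = 14.
Pick's theorem gives I = A − B/2 + 1 = 5430 − 14/2 + 1 = 5424.

5424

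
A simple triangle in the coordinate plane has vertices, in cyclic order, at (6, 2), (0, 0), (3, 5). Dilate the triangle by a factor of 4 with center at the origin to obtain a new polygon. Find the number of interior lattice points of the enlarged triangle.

181

Using the shoelace formula, 2A = |[6·0 − 0·2] + [0·5 − 3·0] + [3·2 − 6·5]| = 24, so the area is 12.
The number of boundary lattice points is Σ gcd(|Δx|,|Δy|) = gcd(6,2) + gcd(3,5) + gcd(3,3) = 2+1+3 = 6.
Scaling by 4 multiplies the area by 4² = 16 (so the new area is 192) and multiplies the boundary lattice-point count by 4, giving 24.
By Pick's theorem, the interior count of the dilated polygon is 192 − 24/2 + 1 = 181.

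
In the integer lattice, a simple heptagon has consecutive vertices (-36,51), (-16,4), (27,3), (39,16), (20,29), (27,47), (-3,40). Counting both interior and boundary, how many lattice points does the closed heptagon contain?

By the shoelace formula, twice the signed area is |((-36)·4 − (-16)·51) + ((-16)·3 − 27·4) + (27·16 − 39·3) + (39·29 − 20·16) + (20·47 − 27·29) + (27·40 − (-3)·47) + ((-3)·51 − (-36)·40)| = 4307, so the area is 4307/2.
Summing gcd(|Δx|,|Δy|) over the edges gives the boundary count: gcd(20,47) + gcd(43,1) + gcd(12,13) + gcd(19,13) + gcd(7,18) + gcd(30,7) + gcd(33,11) = 1+1+1+1+1+1+11 = 17.
Pick's theorem gives I = A − B/2 + 1 = 4307/2 − 17/2 + 1 = 2146, so the closed region contains I + B = 2146 + 17 = 2163 lattice points.

2163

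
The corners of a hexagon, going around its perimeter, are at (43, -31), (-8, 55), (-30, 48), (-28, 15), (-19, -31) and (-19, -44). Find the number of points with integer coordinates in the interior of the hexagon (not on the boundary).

4071

Using the shoelace formula, 2A = |[43·55 − (-8)·(-31)] + [(-8)·48 − (-30)·55] + [(-30)·15 − (-28)·48] + [(-28)·(-31) − (-19)·15] + [(-19)·(-44) − (-19)·(-31)] + [(-19)·(-31) − 43·(-44)]| = 8158, so the area is 4079.
Along each edge there are gcd(|Δx|,|Δy|)+1 lattice points, so counting each shared vertex once the boundary has gcd(51,86) + gcd(22,7) + gcd(2,33) + gcd(9,46) + gcd(0,13) + gcd(62,13) = 1+1+1+1+13+1 = 18.
By Pick's theorem A = I + B/2 − 1, so I = 4079 − 18/2 + 1 = 4071.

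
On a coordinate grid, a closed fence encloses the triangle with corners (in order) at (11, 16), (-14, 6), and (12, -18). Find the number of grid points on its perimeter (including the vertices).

8

Along each edge there are gcd(|Δx|,|Δy|)+1 lattice points, so counting each shared vertex once the boundary has gcd(25,10) + gcd(26,24) + gcd(1,34) = 5+2+1 = 8.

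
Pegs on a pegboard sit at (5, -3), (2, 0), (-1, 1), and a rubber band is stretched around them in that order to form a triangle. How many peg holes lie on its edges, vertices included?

6

Along each edge there are gcd(|Δx|,|Δy|)+1 lattice points, so counting each shared vertex once the boundary has gcd(3,3) + gcd(3,1) + gcd(6,4) = 3+1+2 = 6.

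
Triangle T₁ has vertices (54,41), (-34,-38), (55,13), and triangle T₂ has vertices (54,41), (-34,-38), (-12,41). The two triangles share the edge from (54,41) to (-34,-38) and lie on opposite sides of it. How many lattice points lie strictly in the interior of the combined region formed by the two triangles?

3845

The union is the simple quadrilateral with vertices (54,41), (55,13), (-34,-38), (-12,41) in order.
Using the shoelace formula, 2A = |[54·13 − 55·41] + [55·(-38) − (-34)·13] + [(-34)·41 − (-12)·(-38)] + [(-12)·41 − 54·41]| = 7757, so the area is 7757/2.
Summing gcd(|Δx|,|Δy|) over the edges gives the boundary count: gcd(1,28) + gcd(89,51) + gcd(22,79) + gcd(66,0) = 1+1+1+66 = 69.
By Pick's theorem I = A − B/2 + 1 = 7757/2 − 69/2 + 1 = 3845.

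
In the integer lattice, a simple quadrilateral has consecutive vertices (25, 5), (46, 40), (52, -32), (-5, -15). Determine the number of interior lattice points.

The shoelace formula gives twice the area as |[25·40 − 46·5] + [46·(-32) − 52·40] + [52·(-15) − (-5)·(-32)] + [(-5)·5 − 25·(-15)]| = 3372, so the area is 1686.
Summing gcd(|Δx|,|Δy|) over the edges gives the boundary count: gcd(21,35) + gcd(6,72) + gcd(57,17) + gcd(30,20) = 7+6+1+10 = 24.
Pick's theorem gives I = A − B/2 + 1 = 1686 − 24/2 + 1 = 1675.

1675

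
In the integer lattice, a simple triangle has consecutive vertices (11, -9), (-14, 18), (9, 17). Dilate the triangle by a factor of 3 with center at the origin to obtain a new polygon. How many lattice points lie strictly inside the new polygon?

2677

The shoelace formula gives twice the area as |[11·18 − (-14)·(-9)] + [(-14)·17 − 9·18] + [9·(-9) − 11·17]| = 596, so the area is 298.
Along each edge there are gcd(|Δx|,|Δy|)+1 lattice points, so counting each shared vertex once the boundary has gcd(25,27) + gcd(23,1) + gcd(2,26) = 1+1+2 = 4.
Scaling by 3 multiplies the area by 3² = 9 (so the new area is 2682) and multiplies the boundary lattice-point count by 3, giving 12.
By Pick's theorem, the interior count of the dilated polygon is 2682 − 12/2 + 1 = 2677.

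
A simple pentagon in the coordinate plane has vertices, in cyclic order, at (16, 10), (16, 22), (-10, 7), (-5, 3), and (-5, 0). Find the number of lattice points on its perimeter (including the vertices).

18

The number of boundary lattice points is Σ gcd(|Δx|,|Δy|) = gcd(0,12) + gcd(26,15) + gcd(5,4) + gcd(0,3) + gcd(21,10) = 12+1+1+3+1 = 18.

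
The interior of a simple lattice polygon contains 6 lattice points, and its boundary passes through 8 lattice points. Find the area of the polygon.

9

Pick's theorem states A = I + B/2 − 1, so A = 6 + 8/2 − 1 = 9.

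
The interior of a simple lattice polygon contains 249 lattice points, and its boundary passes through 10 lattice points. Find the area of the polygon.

Pick's theorem states A = I + B/2 − 1, so A = 249 + 10/2 − 1 = 253.

253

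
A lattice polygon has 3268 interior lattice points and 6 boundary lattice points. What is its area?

By Pick's theorem, A = I + B/2 − 1 = 3268 + 6/2 − 1 = 3270.

3270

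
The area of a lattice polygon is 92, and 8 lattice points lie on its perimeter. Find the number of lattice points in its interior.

Pick's theorem A = I + B/2 − 1 rearranges to I = A − B/2 + 1 = 92 − 8/2 + 1 = 89.

89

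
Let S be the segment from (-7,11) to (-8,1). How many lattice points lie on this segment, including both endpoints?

2

The number of lattice points on a segment between lattice points is gcd(|Δx|,|Δy|) + 1 = gcd(1,10) + 1 = 1 + 1 = 2.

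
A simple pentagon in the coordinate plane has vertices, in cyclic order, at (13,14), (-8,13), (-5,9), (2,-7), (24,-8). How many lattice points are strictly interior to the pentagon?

Using the shoelace formula, 2A = |[13·13 − (-8)·14] + [(-8)·9 − (-5)·13] + [(-5)·(-7) − 2·9] + [2·(-8) − 24·(-7)] + [24·14 − 13·(-8)]| = 883, so the area is 883/2.
The number of boundary lattice points is Σ gcd(|Δx|,|Δy|) = gcd(21,1) + gcd(3,4) + gcd(7,16) + gcd(22,1) + gcd(11,22) = 1+1+1+1+11 = 15.
Pick's theorem gives I = A − B/2 + 1 = 883/2 − 15/2 + 1 = 435.

435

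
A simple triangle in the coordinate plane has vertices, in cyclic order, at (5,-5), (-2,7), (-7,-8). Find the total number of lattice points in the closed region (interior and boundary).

Using the shoelace formula, 2A = |(5·7 − (-2)·(-5)) + ((-2)·(-8) − (-7)·7) + ((-7)·(-5) − 5·(-8))| = 165, so the area is 165/2.
Along each edge there are gcd(|Δx|,|Δy|)+1 lattice points, so counting each shared vertex once the boundary has gcd(7,12) + gcd(5,15) + gcd(12,3) = 1+5+3 = 9.
Pick's theorem gives I = A − B/2 + 1 = 165/2 − 9/2 + 1 = 79, so the closed region contains I + B = 79 + 9 = 88 lattice points.

88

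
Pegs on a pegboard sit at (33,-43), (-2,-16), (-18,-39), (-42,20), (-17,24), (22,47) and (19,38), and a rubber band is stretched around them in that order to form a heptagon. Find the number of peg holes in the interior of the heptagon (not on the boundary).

3469

By the shoelace formula, twice the signed area is |[33·(-16) − (-2)·(-43)] + [(-2)·(-39) − (-18)·(-16)] + [(-18)·20 − (-42)·(-39)] + [(-42)·24 − (-17)·20] + [(-17)·47 − 22·24] + [22·38 − 19·47] + [19·(-43) − 33·38]| = 6945, so the area is 6945/2.
Along each edge there are gcd(|Δx|,|Δy|)+1 lattice points, so counting each shared vertex once the boundary has gcd(35,27) + gcd(16,23) + gcd(24,59) + gcd(25,4) + gcd(39,23) + gcd(3,9) + gcd(14,81) = 1+1+1+1+1+3+1 = 9.
Pick's theorem gives I = A − B/2 + 1 = 6945/2 − 9/2 + 1 = 3469.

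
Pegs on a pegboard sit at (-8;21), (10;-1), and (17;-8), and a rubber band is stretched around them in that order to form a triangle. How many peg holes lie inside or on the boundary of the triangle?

20

Using the shoelace formula, 2A = |((-8)·(-1) − 10·21) + (10·(-8) − 17·(-1)) + (17·21 − (-8)·(-8))| = 28, so the area is 14.
The number of boundary lattice points is Σ gcd(|Δx|,|Δy|) = gcd(18,22) + gcd(7,7) + gcd(25,29) = 2+7+1 = 10.
Pick's theorem gives I = A − B/2 + 1 = 14 − 10/2 + 1 = 10, so the closed region contains I + B = 10 + 10 = 20 lattice points.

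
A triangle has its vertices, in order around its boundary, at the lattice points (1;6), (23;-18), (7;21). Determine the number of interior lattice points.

235

The shoelace formula gives twice the area as |[1·(-18) − 23·6] + [23·21 − 7·(-18)] + [7·6 − 1·21]| = 474, so the area is 237.
The number of boundary lattice points is Σ gcd(|Δx|,|Δy|) = gcd(22,24) + gcd(16,39) + gcd(6,15) = 2+1+3 = 6.
Pick's theorem gives I = A − B/2 + 1 = 237 − 6/2 + 1 = 235.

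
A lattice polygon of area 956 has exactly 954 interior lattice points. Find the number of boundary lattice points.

6

Pick's theorem gives A = I + B/2 − 1, so B = 2(A − I + 1) = 2(956 − 954 + 1) = 6.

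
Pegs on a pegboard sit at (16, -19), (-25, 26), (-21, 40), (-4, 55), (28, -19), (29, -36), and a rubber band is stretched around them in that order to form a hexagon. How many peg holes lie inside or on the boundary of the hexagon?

1707

Using the shoelace formula, 2A = |(16·26 − (-25)·(-19)) + ((-25)·40 − (-21)·26) + ((-21)·55 − (-4)·40) + ((-4)·(-19) − 28·55) + (28·(-36) − 29·(-19)) + (29·(-19) − 16·(-36))| = 3404, so the area is 1702.
Summing gcd(|Δx|,|Δy|) over the edges gives the boundary count: gcd(41,45) + gcd(4,14) + gcd(17,15) + gcd(32,74) + gcd(1,17) + gcd(13,17) = 1+2+1+2+1+1 = 8.
Pick's theorem gives I = A − B/2 + 1 = 1702 − 8/2 + 1 = 1699, so the closed region contains I + B = 1699 + 8 = 1707 lattice points.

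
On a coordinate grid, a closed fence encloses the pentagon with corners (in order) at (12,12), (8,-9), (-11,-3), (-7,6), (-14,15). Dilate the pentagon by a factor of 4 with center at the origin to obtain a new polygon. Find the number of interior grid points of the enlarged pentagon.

By the shoelace formula, twice the signed area is |[12·(-9) − 8·12] + [8·(-3) − (-11)·(-9)] + [(-11)·6 − (-7)·(-3)] + [(-7)·15 − (-14)·6] + [(-14)·12 − 12·15]| = 783, so the area is 391.5.
Summing gcd(|Δx|,|Δy|) over the edges gives the boundary count: gcd(4,21) + gcd(19,6) + gcd(4,9) + gcd(7,9) + gcd(26,3) = 1+1+1+1+1 = 5.
Scaling by 4 multiplies the area by 4² = 16 (so the new area is 6264) and multiplies the boundary lattice-point count by 4, giving 20.
By Pick's theorem, the interior count of the dilated polygon is 6264 − 20/2 + 1 = 6255.

6255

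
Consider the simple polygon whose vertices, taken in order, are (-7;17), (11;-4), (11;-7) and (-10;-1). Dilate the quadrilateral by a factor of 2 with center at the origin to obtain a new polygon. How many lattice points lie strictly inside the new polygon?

Using the shoelace formula, 2A = |[(-7)·(-4) − 11·17] + [11·(-7) − 11·(-4)] + [11·(-1) − (-10)·(-7)] + [(-10)·17 − (-7)·(-1)]| = 450, so the area is 225.
The number of boundary lattice points is Σ gcd(|Δx|,|Δy|) = gcd(18,21) + gcd(0,3) + gcd(21,6) + gcd(3,18) = 3+3+3+3 = 12.
Scaling by 2 multiplies the area by 2² = 4 (so the new area is 900) and multiplies the boundary lattice-point count by 2, giving 24.
By Pick's theorem, the interior count of the dilated polygon is 900 − 24/2 + 1 = 889.

889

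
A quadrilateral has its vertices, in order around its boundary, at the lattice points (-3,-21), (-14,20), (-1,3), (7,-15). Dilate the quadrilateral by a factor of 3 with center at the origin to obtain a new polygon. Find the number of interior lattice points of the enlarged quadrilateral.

By the shoelace formula, twice the signed area is |((-3)·20 − (-14)·(-21)) + ((-14)·3 − (-1)·20) + ((-1)·(-15) − 7·3) + (7·(-21) − (-3)·(-15))| = 574, so the area is 287.
Summing gcd(|Δx|,|Δy|) over the edges gives the boundary count: gcd(11,41) + gcd(13,17) + gcd(8,18) + gcd(10,6) = 1+1+2+2 = 6.
Scaling by 3 multiplies the area by 3² = 9 (so the new area is 2583) and multiplies the boundary lattice-point count by 3, giving 18.
By Pick's theorem, the interior count of the dilated polygon is 2583 − 18/2 + 1 = 2575.

2575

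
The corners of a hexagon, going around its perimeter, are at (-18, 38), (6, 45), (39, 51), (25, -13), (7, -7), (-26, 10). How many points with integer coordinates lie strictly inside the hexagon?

Using the shoelace formula, 2A = |[(-18)·45 − 6·38] + [6·51 − 39·45] + [39·(-13) − 25·51] + [25·(-7) − 7·(-13)] + [7·10 − (-26)·(-7)] + [(-26)·38 − (-18)·10]| = 5273, so the area is 2636.5.
Summing gcd(|Δx|,|Δy|) over the edges gives the boundary count: gcd(24,7) + gcd(33,6) + gcd(14,64) + gcd(18,6) + gcd(33,17) + gcd(8,28) = 1+3+2+6+1+4 = 17.
Pick's theorem gives I = A − B/2 + 1 = 2636.5 − 17/2 + 1 = 2629.

2629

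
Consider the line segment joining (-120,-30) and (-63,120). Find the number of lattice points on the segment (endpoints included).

The number of lattice points on a segment between lattice points is gcd(|Δx|,|Δy|) + 1 = gcd(57,150) + 1 = 3 + 1 = 4.

4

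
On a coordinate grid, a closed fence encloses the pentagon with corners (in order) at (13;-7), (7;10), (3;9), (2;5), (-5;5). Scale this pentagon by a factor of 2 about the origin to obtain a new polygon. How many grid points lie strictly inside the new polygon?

Using the shoelace formula, 2A = |(13·10 − 7·(-7)) + (7·9 − 3·10) + (3·5 − 2·9) + (2·5 − (-5)·5) + ((-5)·(-7) − 13·5)| = 214, so the area is 107.
Along each edge there are gcd(|Δx|,|Δy|)+1 lattice points, so counting each shared vertex once the boundary has gcd(6,17) + gcd(4,1) + gcd(1,4) + gcd(7,0) + gcd(18,12) = 1+1+1+7+6 = 16.
Scaling by 2 multiplies the area by 2² = 4 (so the new area is 428) and multiplies the boundary lattice-point count by 2, giving 32.
By Pick's theorem, the interior count of the dilated polygon is 428 − 32/2 + 1 = 413.

413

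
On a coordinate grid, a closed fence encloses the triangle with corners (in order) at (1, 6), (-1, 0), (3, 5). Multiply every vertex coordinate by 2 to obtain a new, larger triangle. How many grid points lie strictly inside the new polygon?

25

Using the shoelace formula, 2A = |[1·0 − (-1)·6] + [(-1)·5 − 3·0] + [3·6 − 1·5]| = 14, so the area is 7.
The number of boundary lattice points is Σ gcd(|Δx|,|Δy|) = gcd(2,6) + gcd(4,5) + gcd(2,1) = 2+1+1 = 4.
Scaling by 2 multiplies the area by 2² = 4 (so the new area is 28) and multiplies the boundary lattice-point count by 2, giving 8.
By Pick's theorem, the interior count of the dilated polygon is 28 − 8/2 + 1 = 25.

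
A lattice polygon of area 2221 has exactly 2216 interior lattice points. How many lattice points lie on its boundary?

Pick's theorem gives A = I + B/2 − 1, so B = 2(A − I + 1) = 2(2221 − 2216 + 1) = 12.

12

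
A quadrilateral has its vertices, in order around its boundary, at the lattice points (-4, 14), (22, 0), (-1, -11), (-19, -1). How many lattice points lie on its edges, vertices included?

20

Summing gcd(|Δx|,|Δy|) over the edges gives the boundary count: gcd(26,14) + gcd(23,11) + gcd(18,10) + gcd(15,15) = 2+1+2+15 = 20.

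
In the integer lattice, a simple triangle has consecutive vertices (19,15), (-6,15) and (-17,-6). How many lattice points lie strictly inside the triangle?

249

By the shoelace formula, twice the signed area is |(19·15 − (-6)·15) + ((-6)·(-6) − (-17)·15) + ((-17)·15 − 19·(-6))| = 525, so the area is 525/2.
Summing gcd(|Δx|,|Δy|) over the edges gives the boundary count: gcd(25,0) + gcd(11,21) + gcd(36,21) = 25+1+3 = 29.
Pick's theorem gives I = A − B/2 + 1 = 525/2 − 29/2 + 1 = 249.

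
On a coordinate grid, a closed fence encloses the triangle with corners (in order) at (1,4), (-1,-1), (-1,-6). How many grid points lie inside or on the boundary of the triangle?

By the shoelace formula, twice the signed area is |(1·(-1) − (-1)·4) + ((-1)·(-6) − (-1)·(-1)) + ((-1)·4 − 1·(-6))| = 10, so the area is 5.
Summing gcd(|Δx|,|Δy|) over the edges gives the boundary count: gcd(2,5) + gcd(0,5) + gcd(2,10) = 1+5+2 = 8.
Pick's theorem gives I = A − B/2 + 1 = 5 − 8/2 + 1 = 2, so the closed region contains I + B = 2 + 8 = 10 lattice points.

10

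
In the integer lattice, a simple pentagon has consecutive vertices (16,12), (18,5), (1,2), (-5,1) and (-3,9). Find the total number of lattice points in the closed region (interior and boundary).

162

Using the shoelace formula, 2A = |[16·5 − 18·12] + [18·2 − 1·5] + [1·1 − (-5)·2] + [(-5)·9 − (-3)·1] + [(-3)·12 − 16·9]| = 316, so the area is 158.
The number of boundary lattice points is Σ gcd(|Δx|,|Δy|) = gcd(2,7) + gcd(17,3) + gcd(6,1) + gcd(2,8) + gcd(19,3) = 1+1+1+2+1 = 6.
Pick's theorem gives I = A − B/2 + 1 = 158 − 6/2 + 1 = 156, so the closed region contains I + B = 156 + 6 = 162 lattice points.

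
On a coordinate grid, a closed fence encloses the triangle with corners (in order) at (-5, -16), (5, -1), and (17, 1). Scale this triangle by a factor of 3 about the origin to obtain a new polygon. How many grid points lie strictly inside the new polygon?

The shoelace formula gives twice the area as |((-5)·(-1) − 5·(-16)) + (5·1 − 17·(-1)) + (17·(-16) − (-5)·1)| = 160, so the area is 80.
The number of boundary lattice points is Σ gcd(|Δx|,|Δy|) = gcd(10,15) + gcd(12,2) + gcd(22,17) = 5+2+1 = 8.
Scaling by 3 multiplies the area by 3² = 9 (so the new area is 720) and multiplies the boundary lattice-point count by 3, giving 24.
By Pick's theorem, the interior count of the dilated polygon is 720 − 24/2 + 1 = 709.

709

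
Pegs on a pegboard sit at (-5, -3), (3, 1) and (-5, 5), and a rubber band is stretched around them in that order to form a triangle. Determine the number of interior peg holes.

25

By the shoelace formula, twice the signed area is |((-5)·1 − 3·(-3)) + (3·5 − (-5)·1) + ((-5)·(-3) − (-5)·5)| = 64, so the area is 32.
Along each edge there are gcd(|Δx|,|Δy|)+1 lattice points, so counting each shared vertex once the boundary has gcd(8,4) + gcd(8,4) + gcd(0,8) = 4+4+8 = 16.
By Pick's theorem A = I + B/2 − 1, so I = 32 − 16/2 + 1 = 25.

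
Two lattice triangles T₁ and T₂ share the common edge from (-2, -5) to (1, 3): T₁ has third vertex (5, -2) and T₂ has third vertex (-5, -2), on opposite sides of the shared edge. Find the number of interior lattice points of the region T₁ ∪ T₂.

38

The union is the simple quadrilateral with vertices (-2, -5), (5, -2), (1, 3), (-5, -2) in order.
Using the shoelace formula, 2A = |[(-2)·(-2) − 5·(-5)] + [5·3 − 1·(-2)] + [1·(-2) − (-5)·3] + [(-5)·(-5) − (-2)·(-2)]| = 80, so the area is 40.
Summing gcd(|Δx|,|Δy|) over the edges gives the boundary count: gcd(7,3) + gcd(4,5) + gcd(6,5) + gcd(3,3) = 1+1+1+3 = 6.
By Pick's theorem I = A − B/2 + 1 = 40 − 6/2 + 1 = 38.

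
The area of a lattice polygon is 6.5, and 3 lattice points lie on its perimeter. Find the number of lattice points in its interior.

From Pick's theorem, I = A − B/2 + 1 = 6.5 − 3/2 + 1 = 6.

6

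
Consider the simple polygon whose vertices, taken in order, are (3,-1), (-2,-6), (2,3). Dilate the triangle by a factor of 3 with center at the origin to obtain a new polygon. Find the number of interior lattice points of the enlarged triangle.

103

The shoelace formula gives twice the area as |(3·(-6) − (-2)·(-1)) + ((-2)·3 − 2·(-6)) + (2·(-1) − 3·3)| = 25, so the area is 12.5.
Summing gcd(|Δx|,|Δy|) over the edges gives the boundary count: gcd(5,5) + gcd(4,9) + gcd(1,4) = 5+1+1 = 7.
Scaling by 3 multiplies the area by 3² = 9 (so the new area is 225/2) and multiplies the boundary lattice-point count by 3, giving 21.
By Pick's theorem, the interior count of the dilated polygon is 225/2 − 21/2 + 1 = 103.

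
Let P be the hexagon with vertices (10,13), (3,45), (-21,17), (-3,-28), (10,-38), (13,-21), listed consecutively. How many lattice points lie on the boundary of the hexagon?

Along each edge there are gcd(|Δx|,|Δy|)+1 lattice points, so counting each shared vertex once the boundary has gcd(7,32) + gcd(24,28) + gcd(18,45) + gcd(13,10) + gcd(3,17) + gcd(3,34) = 1+4+9+1+1+1 = 17.

17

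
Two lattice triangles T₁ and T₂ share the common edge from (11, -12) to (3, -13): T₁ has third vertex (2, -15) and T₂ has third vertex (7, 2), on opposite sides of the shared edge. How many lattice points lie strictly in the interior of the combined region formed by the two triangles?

63

The union is the simple quadrilateral with vertices (11, -12), (2, -15), (3, -13), (7, 2) in order.
Using the shoelace formula, 2A = |(11·(-15) − 2·(-12)) + (2·(-13) − 3·(-15)) + (3·2 − 7·(-13)) + (7·(-12) − 11·2)| = 131, so the area is 65.5.
Summing gcd(|Δx|,|Δy|) over the edges gives the boundary count: gcd(9,3) + gcd(1,2) + gcd(4,15) + gcd(4,14) = 3+1+1+2 = 7.
By Pick's theorem I = A − B/2 + 1 = 65.5 − 7/2 + 1 = 63.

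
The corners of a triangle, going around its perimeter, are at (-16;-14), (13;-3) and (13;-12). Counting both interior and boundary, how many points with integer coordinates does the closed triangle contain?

Using the shoelace formula, 2A = |((-16)·(-3) − 13·(-14)) + (13·(-12) − 13·(-3)) + (13·(-14) − (-16)·(-12))| = 261, so the area is 130.5.
Along each edge there are gcd(|Δx|,|Δy|)+1 lattice points, so counting each shared vertex once the boundary has gcd(29,11) + gcd(0,9) + gcd(29,2) = 1+9+1 = 11.
Pick's theorem gives I = A − B/2 + 1 = 130.5 − 11/2 + 1 = 126, so the closed region contains I + B = 126 + 11 = 137 lattice points.

137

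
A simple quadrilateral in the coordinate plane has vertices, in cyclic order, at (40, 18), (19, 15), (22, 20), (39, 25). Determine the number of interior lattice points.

The shoelace formula gives twice the area as |[40·15 − 19·18] + [19·20 − 22·15] + [22·25 − 39·20] + [39·18 − 40·25]| = 220, so the area is 110.
The number of boundary lattice points is Σ gcd(|Δx|,|Δy|) = gcd(21,3) + gcd(3,5) + gcd(17,5) + gcd(1,7) = 3+1+1+1 = 6.
By Pick's theorem A = I + B/2 − 1, so I = 110 − 6/2 + 1 = 108.

108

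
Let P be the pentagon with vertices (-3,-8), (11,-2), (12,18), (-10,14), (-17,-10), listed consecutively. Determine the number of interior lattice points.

Using the shoelace formula, 2A = |[(-3)·(-2) − 11·(-8)] + [11·18 − 12·(-2)] + [12·14 − (-10)·18] + [(-10)·(-10) − (-17)·14] + [(-17)·(-8) − (-3)·(-10)]| = 1108, so the area is 554.
Summing gcd(|Δx|,|Δy|) over the edges gives the boundary count: gcd(14,6) + gcd(1,20) + gcd(22,4) + gcd(7,24) + gcd(14,2) = 2+1+2+1+2 = 8.
Pick's theorem gives I = A − B/2 + 1 = 554 − 8/2 + 1 = 551.

551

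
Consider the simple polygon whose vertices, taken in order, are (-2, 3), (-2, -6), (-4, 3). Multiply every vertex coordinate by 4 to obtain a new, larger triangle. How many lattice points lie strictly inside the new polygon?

By the shoelace formula, twice the signed area is |((-2)·(-6) − (-2)·3) + ((-2)·3 − (-4)·(-6)) + ((-4)·3 − (-2)·3)| = 18, so the area is 9.
The number of boundary lattice points is Σ gcd(|Δx|,|Δy|) = gcd(0,9) + gcd(2,9) + gcd(2,0) = 9+1+2 = 12.
Scaling by 4 multiplies the area by 4² = 16 (so the new area is 144) and multiplies the boundary lattice-point count by 4, giving 48.
By Pick's theorem, the interior count of the dilated polygon is 144 − 48/2 + 1 = 121.

121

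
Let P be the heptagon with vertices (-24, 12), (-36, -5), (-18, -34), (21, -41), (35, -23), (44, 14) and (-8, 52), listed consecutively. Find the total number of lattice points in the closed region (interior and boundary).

4581

By the shoelace formula, twice the signed area is |[(-24)·(-5) − (-36)·12] + [(-36)·(-34) − (-18)·(-5)] + [(-18)·(-41) − 21·(-34)] + [21·(-23) − 35·(-41)] + [35·14 − 44·(-23)] + [44·52 − (-8)·14] + [(-8)·12 − (-24)·52]| = 9144, so the area is 4572.
Summing gcd(|Δx|,|Δy|) over the edges gives the boundary count: gcd(12,17) + gcd(18,29) + gcd(39,7) + gcd(14,18) + gcd(9,37) + gcd(52,38) + gcd(16,40) = 1+1+1+2+1+2+8 = 16.
Pick's theorem gives I = A − B/2 + 1 = 4572 − 16/2 + 1 = 4565, so the closed region contains I + B = 4565 + 16 = 4581 lattice points.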